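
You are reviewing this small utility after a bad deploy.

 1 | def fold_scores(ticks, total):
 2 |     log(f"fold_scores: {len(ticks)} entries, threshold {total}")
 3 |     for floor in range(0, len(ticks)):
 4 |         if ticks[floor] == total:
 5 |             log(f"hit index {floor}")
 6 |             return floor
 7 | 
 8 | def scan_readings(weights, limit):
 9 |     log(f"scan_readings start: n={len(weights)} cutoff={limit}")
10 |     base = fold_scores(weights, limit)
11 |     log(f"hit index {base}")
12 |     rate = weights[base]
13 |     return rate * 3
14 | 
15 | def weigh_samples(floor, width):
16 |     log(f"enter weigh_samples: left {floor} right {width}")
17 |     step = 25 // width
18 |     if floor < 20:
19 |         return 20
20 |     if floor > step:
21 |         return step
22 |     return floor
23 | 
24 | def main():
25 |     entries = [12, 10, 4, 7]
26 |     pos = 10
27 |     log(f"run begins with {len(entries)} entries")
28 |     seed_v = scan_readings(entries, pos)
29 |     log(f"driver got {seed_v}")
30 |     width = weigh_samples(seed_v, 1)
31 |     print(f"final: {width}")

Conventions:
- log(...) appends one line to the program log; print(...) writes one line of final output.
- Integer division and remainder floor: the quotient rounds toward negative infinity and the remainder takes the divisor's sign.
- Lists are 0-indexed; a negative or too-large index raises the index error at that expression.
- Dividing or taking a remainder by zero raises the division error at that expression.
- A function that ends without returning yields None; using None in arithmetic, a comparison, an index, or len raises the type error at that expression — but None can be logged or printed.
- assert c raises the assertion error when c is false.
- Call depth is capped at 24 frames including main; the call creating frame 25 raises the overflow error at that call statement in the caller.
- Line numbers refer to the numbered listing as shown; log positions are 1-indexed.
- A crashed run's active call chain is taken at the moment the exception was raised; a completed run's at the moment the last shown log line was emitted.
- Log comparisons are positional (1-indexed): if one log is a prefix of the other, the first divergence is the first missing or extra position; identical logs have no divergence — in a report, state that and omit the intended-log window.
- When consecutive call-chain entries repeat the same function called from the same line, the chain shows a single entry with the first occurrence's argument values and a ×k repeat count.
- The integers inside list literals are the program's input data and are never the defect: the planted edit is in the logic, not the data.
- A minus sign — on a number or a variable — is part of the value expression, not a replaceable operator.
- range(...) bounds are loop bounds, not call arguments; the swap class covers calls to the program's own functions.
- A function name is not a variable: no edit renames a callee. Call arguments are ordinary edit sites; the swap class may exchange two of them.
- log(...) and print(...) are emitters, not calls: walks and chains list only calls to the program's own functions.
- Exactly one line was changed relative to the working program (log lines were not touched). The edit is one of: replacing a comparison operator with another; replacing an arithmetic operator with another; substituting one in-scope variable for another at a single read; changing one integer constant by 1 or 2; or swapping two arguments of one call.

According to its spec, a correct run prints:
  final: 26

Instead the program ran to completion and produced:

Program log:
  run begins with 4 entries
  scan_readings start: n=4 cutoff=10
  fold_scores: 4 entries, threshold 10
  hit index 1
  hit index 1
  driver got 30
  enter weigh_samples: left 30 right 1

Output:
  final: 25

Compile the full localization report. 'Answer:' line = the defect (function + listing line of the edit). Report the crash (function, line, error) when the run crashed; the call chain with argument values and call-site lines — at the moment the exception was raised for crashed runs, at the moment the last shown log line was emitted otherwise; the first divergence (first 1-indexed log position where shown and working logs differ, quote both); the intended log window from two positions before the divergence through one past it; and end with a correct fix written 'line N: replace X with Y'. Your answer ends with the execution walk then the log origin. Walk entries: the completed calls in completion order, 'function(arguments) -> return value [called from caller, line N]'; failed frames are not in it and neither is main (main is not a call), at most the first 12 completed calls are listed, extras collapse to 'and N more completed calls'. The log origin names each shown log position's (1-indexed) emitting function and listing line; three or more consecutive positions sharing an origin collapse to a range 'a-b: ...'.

Answer: the defect is in weigh_samples at line 17.
Key fact: The two runs log identically and part ways only at the printed values.
Call chain: main -> weigh_samples(30, 1) (called at line 30).
First divergence: there is none — every log position agrees.
Execution walk:
  fold_scores([12, 10, 4, 7], 10) -> 1  [called from scan_readings, line 10]
  scan_readings([12, 10, 4, 7], 10) -> 30  [called from main, line 28]
  weigh_samples(30, 1) -> 25  [called from main, line 30]
Origin of each log line:
  1: from main, line 27
  2: from scan_readings, line 9
  3: from fold_scores, line 2
  4: from fold_scores, line 5
  5: from scan_readings, line 11
  6: from main, line 29
  7: from weigh_samples, line 16
A correct fix: line 17: replace `//` with `+`.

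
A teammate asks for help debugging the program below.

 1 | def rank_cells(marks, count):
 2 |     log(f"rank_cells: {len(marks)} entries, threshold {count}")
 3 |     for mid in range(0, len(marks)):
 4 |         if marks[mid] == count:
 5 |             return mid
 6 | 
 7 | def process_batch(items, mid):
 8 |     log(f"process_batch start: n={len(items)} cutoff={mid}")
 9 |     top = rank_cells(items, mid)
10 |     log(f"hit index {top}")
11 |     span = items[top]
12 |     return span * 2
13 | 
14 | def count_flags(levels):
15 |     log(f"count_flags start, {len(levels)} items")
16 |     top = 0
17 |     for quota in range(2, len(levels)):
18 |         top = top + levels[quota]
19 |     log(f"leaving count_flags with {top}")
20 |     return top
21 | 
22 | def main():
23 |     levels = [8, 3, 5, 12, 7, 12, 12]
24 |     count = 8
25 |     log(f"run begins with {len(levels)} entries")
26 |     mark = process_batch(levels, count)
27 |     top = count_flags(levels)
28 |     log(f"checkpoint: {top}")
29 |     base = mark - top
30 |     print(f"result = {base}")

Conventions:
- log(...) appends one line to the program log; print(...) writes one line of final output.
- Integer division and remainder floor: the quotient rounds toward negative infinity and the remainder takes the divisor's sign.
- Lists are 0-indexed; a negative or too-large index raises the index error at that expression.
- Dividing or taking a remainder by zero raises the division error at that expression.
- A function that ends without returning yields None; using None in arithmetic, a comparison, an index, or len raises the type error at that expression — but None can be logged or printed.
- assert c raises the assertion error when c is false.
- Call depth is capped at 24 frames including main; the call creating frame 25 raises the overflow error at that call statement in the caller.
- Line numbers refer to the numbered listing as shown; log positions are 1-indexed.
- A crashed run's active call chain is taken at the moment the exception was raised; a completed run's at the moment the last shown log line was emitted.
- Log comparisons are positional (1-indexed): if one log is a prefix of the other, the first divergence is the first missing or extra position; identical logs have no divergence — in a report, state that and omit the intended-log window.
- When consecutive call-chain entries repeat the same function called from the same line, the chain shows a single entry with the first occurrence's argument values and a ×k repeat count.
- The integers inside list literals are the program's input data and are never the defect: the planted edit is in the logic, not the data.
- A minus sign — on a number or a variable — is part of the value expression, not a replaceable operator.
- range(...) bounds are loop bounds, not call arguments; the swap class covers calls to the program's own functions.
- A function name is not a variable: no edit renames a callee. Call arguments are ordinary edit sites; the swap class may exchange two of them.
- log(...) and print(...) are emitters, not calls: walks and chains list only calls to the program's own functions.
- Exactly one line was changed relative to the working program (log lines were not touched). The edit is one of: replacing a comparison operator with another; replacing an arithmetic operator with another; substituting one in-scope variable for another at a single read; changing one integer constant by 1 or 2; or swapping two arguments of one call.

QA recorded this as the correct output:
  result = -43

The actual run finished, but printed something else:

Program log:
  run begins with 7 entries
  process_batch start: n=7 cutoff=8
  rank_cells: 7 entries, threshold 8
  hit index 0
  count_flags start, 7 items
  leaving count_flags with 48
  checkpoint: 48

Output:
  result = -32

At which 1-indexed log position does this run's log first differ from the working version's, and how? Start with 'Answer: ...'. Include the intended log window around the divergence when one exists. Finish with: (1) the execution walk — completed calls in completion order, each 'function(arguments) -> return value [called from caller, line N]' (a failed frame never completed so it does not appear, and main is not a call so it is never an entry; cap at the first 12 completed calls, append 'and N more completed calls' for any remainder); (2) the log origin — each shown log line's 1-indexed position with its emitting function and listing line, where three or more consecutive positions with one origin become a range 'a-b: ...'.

Answer: position 6 — the shown line 'leaving count_flags with 48' should read 'leaving count_flags with 59'.
Intended log window:
  4: hit index 0
  5: count_flags start, 7 items
  6: leaving count_flags with 59
  7: checkpoint: 59
Execution walk:
  rank_cells([8, 3, 5, 12, 7, 12, 12], 8) -> 0  [called from process_batch, line 9]
  process_batch([8, 3, 5, 12, 7, 12, 12], 8) -> 16  [called from main, line 26]
  count_flags([8, 3, 5, 12, 7, 12, 12]) -> 48  [called from main, line 27]
Log line origins:
  1: logged in main at line 25
  2: logged in process_batch at line 8
  3: logged in rank_cells at line 2
  4: logged in process_batch at line 10
  5: logged in count_flags at line 15
  6: logged in count_flags at line 19
  7: logged in main at line 28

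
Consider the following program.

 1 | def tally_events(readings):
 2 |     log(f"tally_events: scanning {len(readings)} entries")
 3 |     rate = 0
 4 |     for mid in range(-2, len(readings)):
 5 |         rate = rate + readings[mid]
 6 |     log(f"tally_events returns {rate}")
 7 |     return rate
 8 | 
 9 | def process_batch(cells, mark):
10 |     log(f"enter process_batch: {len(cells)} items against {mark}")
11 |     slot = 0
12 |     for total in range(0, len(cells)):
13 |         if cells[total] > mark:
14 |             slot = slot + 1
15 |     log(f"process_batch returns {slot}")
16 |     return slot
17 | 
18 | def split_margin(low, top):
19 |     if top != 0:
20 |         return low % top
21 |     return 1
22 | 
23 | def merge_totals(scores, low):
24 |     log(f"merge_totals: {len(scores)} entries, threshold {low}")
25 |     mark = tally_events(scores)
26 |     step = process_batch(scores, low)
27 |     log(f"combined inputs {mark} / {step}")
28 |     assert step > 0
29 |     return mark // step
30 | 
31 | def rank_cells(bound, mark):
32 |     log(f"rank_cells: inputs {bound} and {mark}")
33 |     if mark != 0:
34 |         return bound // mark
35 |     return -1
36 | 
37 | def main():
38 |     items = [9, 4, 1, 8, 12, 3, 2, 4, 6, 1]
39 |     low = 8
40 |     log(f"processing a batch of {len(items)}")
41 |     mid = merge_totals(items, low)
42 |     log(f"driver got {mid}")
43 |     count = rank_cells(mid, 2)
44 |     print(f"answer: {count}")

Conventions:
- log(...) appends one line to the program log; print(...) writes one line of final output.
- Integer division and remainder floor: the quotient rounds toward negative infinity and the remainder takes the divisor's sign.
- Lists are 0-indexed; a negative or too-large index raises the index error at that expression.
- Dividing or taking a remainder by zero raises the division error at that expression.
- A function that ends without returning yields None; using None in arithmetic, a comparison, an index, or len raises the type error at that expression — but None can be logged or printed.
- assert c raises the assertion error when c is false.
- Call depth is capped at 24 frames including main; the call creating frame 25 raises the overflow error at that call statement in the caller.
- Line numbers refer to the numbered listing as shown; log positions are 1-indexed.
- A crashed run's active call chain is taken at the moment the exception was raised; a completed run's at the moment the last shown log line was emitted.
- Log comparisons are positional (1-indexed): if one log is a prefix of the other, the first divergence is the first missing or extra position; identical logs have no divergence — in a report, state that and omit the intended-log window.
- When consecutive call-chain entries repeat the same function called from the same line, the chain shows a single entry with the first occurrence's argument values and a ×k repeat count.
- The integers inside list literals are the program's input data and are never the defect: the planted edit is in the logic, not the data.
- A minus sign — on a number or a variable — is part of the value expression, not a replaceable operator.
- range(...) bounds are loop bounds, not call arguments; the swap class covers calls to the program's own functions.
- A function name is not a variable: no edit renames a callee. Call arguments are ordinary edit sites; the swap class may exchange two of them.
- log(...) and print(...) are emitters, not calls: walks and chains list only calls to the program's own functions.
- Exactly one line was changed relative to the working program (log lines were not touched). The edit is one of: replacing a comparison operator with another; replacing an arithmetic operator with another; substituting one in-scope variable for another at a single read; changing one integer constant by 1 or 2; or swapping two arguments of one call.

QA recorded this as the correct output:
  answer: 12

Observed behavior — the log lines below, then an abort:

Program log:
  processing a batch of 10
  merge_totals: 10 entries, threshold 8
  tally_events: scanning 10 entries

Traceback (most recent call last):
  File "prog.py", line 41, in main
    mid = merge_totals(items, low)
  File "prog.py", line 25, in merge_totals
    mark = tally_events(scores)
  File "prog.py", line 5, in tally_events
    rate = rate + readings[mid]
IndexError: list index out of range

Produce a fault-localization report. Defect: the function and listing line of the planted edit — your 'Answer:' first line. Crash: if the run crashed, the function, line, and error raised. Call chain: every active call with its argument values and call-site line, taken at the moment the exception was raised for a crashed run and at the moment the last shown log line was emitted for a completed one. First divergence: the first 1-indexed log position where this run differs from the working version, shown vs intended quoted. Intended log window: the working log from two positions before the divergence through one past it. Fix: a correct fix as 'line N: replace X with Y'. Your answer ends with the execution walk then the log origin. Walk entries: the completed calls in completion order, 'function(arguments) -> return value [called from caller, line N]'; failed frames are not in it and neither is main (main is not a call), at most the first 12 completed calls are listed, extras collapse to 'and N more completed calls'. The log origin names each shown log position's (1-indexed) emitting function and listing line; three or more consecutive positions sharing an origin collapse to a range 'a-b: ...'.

Answer: the defect is in tally_events at line 4.
Core observation: After 3 matching log lines the faulty run goes silent, while the working version continues with 'tally_events returns 50'.
Crash: tally_events, line 5, IndexError.
Call chain: main -> merge_totals([9, 4, 1, 8, 12, 3, 2, 4, 6, 1], 8) (called at line 41) -> tally_events([9, 4, 1, 8, 12, 3, 2, 4, 6, 1]) (called at line 25).
First divergence: position 4 — the faulty run's log ends after 3 lines; the working version continues with 'tally_events returns 50'.
Intended log window:
  2: merge_totals: 10 entries, threshold 8
  3: tally_events: scanning 10 entries
  4: tally_events returns 50
  5: enter process_batch: 10 items against 8
Execution walk:
  (no call completed)
Log line origins:
  1: emitted by main (line 40)
  2: emitted by merge_totals (line 24)
  3: emitted by tally_events (line 2)
A correct fix: line 4: replace `-2` with `0`.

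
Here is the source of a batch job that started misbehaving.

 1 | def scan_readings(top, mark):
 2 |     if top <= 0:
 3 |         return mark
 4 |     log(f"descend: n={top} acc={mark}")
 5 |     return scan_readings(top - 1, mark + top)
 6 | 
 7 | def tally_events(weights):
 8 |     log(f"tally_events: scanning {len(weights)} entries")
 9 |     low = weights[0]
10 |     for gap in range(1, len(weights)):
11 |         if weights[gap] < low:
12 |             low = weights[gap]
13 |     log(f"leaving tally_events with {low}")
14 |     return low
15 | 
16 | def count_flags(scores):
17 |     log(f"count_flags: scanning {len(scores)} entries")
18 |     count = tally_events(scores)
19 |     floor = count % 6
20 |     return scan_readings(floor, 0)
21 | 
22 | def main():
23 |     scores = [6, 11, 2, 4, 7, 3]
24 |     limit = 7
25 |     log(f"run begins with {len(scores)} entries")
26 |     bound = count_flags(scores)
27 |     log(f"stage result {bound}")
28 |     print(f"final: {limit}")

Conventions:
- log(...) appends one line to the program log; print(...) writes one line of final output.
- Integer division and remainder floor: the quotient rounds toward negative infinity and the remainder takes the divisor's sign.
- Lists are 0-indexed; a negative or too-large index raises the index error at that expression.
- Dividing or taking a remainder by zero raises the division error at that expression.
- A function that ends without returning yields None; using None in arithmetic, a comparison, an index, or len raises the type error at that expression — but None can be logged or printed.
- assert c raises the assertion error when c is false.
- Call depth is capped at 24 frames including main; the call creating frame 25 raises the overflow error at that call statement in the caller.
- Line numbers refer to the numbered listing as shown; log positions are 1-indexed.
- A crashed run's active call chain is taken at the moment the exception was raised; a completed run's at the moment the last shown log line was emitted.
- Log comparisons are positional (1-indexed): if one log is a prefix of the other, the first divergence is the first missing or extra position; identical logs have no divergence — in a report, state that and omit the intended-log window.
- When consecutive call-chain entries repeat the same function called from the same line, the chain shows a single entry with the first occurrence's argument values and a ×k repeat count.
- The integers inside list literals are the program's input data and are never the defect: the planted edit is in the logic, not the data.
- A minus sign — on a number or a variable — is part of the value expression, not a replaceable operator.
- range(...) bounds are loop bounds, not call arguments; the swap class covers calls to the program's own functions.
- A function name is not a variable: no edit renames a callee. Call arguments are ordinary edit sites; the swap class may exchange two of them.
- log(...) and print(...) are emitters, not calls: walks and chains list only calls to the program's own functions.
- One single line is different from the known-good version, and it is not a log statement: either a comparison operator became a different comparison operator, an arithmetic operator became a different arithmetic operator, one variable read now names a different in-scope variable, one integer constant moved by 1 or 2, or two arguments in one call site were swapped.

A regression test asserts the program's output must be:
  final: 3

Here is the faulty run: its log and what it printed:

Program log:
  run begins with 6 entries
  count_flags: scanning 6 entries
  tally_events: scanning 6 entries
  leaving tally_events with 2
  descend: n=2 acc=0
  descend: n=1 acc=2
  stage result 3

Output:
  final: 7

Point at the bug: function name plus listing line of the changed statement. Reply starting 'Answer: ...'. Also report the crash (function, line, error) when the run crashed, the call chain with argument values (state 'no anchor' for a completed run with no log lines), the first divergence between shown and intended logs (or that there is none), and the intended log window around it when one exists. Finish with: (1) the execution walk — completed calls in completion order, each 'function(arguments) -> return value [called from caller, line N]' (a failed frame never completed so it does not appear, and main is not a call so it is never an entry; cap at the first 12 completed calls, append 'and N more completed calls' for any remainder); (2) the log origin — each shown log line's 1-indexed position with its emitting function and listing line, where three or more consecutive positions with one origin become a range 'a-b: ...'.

Answer: the defect is in main at line 28.
Core observation: No log line changed; the fault shows up purely in the output.
Call chain: main.
First divergence: there is none — every log position agrees.
Execution walk:
  tally_events([6, 11, 2, 4, 7, 3]) -> 2  [called from count_flags, line 18]
  scan_readings(0, 3) -> 3  [called from scan_readings, line 5]
  scan_readings(1, 2) -> 3  [called from scan_readings, line 5]
  scan_readings(2, 0) -> 3  [called from count_flags, line 20]
  count_flags([6, 11, 2, 4, 7, 3]) -> 3  [called from main, line 26]
Origin of each log line:
  1: from main, line 25
  2: from count_flags, line 17
  3: from tally_events, line 8
  4: from tally_events, line 13
  5: from scan_readings, line 4
  6: from scan_readings, line 4
  7: from main, line 27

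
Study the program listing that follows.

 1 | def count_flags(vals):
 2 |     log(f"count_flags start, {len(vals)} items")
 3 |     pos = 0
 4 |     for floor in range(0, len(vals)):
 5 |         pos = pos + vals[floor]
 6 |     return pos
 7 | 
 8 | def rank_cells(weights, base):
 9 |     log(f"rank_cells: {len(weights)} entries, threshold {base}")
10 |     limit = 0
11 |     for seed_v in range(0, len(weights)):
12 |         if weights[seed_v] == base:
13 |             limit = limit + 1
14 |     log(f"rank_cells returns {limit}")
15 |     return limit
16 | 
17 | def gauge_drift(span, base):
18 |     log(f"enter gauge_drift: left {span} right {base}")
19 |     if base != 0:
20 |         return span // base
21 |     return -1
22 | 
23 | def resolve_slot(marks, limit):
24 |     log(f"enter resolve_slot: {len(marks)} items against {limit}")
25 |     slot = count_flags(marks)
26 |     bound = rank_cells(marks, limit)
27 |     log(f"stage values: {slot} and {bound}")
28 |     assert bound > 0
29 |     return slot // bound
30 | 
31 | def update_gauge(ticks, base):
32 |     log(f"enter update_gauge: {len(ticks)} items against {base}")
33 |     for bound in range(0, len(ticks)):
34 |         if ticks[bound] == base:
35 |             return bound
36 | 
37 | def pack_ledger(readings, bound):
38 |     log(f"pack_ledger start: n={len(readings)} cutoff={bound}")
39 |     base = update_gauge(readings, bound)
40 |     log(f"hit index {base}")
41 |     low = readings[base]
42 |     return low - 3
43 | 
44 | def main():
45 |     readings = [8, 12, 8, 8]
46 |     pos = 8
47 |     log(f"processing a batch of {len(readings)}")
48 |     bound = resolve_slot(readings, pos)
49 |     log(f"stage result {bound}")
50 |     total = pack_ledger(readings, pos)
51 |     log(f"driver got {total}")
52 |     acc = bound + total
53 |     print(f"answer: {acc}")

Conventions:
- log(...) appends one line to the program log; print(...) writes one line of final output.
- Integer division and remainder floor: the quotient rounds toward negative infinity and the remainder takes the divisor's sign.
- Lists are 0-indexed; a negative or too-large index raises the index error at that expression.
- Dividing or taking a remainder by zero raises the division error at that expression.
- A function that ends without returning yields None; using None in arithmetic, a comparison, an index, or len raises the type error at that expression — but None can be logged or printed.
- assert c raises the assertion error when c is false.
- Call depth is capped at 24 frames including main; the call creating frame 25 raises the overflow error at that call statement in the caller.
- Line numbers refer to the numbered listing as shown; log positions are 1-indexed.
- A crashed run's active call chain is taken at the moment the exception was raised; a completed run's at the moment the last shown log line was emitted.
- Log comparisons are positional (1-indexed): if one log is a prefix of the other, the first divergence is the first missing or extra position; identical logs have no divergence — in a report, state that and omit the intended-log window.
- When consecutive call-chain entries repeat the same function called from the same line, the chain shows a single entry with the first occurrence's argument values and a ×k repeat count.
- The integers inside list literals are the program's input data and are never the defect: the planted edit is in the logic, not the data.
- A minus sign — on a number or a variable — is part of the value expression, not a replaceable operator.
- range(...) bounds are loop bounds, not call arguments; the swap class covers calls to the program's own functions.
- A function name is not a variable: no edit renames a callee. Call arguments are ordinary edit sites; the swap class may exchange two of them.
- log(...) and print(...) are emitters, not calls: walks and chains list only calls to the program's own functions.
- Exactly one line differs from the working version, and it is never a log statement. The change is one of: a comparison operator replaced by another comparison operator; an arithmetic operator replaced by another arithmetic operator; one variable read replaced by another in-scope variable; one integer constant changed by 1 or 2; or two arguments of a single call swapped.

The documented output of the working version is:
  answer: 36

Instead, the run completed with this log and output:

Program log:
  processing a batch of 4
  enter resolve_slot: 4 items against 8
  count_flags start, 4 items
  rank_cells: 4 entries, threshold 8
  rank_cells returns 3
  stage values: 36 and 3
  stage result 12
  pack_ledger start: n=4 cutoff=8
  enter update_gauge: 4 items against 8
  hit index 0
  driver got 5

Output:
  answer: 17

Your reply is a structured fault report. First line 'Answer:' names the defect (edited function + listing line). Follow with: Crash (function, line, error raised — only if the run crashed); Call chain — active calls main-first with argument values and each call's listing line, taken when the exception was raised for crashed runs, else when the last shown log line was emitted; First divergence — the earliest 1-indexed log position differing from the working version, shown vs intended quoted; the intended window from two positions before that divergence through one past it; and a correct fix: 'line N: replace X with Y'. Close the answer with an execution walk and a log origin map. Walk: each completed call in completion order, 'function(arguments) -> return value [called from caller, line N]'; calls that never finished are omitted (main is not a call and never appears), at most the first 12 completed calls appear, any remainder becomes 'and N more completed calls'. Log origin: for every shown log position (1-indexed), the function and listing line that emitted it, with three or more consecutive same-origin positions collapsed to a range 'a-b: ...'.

Answer: the defect is in pack_ledger at line 42.
Key fact: Position 11 is the first bad log line: 'driver got 5' should read 'driver got 24'.
Call chain: main.
First divergence: position 11 — shown 'driver got 5', intended 'driver got 24'.
Intended log window:
  9: enter update_gauge: 4 items against 8
  10: hit index 0
  11: driver got 24
Execution walk:
  count_flags([8, 12, 8, 8]) -> 36  [called from resolve_slot, line 25]
  rank_cells([8, 12, 8, 8], 8) -> 3  [called from resolve_slot, line 26]
  resolve_slot([8, 12, 8, 8], 8) -> 12  [called from main, line 48]
  update_gauge([8, 12, 8, 8], 8) -> 0  [called from pack_ledger, line 39]
  pack_ledger([8, 12, 8, 8], 8) -> 5  [called from main, line 50]
Log line origins:
  1: from main, line 47
  2: from resolve_slot, line 24
  3: from count_flags, line 2
  4: from rank_cells, line 9
  5: from rank_cells, line 14
  6: from resolve_slot, line 27
  7: from main, line 49
  8: from pack_ledger, line 38
  9: from update_gauge, line 32
  10: from pack_ledger, line 40
  11: from main, line 51
A correct fix: line 42: replace `-` with `*`.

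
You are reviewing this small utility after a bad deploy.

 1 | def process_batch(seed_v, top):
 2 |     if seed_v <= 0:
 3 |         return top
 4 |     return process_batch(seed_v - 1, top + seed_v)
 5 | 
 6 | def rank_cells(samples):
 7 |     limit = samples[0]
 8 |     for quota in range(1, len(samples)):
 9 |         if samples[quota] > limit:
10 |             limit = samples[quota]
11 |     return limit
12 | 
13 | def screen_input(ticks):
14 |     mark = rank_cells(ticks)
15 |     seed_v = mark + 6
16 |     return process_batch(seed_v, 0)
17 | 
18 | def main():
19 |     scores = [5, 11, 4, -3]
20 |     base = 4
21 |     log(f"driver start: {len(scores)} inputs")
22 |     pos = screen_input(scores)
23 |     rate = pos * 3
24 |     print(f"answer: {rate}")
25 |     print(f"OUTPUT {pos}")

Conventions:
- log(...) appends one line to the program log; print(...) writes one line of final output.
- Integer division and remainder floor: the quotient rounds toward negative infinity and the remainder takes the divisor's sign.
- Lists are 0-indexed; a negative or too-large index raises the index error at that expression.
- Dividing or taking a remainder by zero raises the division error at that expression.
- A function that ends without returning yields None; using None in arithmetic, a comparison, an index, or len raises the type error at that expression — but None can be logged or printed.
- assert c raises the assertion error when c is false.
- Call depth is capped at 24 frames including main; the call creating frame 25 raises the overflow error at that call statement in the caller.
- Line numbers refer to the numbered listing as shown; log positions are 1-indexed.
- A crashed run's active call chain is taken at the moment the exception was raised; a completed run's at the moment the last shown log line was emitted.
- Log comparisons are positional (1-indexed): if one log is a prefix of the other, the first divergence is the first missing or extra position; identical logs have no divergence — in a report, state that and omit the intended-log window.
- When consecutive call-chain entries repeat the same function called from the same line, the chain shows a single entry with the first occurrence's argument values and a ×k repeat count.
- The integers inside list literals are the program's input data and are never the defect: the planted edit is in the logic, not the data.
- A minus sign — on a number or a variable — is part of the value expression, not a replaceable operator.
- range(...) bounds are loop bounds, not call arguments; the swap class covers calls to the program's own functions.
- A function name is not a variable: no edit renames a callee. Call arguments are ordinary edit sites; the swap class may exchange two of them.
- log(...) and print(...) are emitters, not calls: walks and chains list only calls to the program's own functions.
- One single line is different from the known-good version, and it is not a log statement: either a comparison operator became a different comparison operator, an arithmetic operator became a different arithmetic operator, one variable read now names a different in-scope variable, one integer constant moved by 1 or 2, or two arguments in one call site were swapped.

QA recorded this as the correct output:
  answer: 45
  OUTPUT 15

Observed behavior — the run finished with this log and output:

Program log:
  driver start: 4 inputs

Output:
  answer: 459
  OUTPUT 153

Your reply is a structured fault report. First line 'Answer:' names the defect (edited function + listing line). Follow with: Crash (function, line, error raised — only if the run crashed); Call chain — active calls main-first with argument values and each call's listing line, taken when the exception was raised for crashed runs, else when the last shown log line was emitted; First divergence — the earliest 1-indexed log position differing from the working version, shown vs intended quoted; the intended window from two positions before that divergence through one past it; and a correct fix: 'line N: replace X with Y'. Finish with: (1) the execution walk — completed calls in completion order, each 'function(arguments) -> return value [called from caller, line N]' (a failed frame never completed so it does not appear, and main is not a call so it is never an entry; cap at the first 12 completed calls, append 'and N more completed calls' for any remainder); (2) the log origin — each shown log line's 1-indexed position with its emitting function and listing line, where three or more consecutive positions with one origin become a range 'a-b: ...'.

Answer: the defect is in screen_input at line 15.
Core observation: Every logged value matches the working version; the printed result is what differs.
Call chain: main.
First divergence: none (the log streams are identical).
Execution walk:
  rank_cells([5, 11, 4, -3]) -> 11  [called from screen_input, line 14]
  process_batch(0, 153) -> 153  [called from process_batch, line 4]
  process_batch(1, 152) -> 153  [called from process_batch, line 4]
  process_batch(2, 150) -> 153  [called from process_batch, line 4]
  process_batch(3, 147) -> 153  [called from process_batch, line 4]
  process_batch(4, 143) -> 153  [called from process_batch, line 4]
  process_batch(5, 138) -> 153  [called from process_batch, line 4]
  process_batch(6, 132) -> 153  [called from process_batch, line 4]
  process_batch(7, 125) -> 153  [called from process_batch, line 4]
  process_batch(8, 117) -> 153  [called from process_batch, line 4]
  process_batch(9, 108) -> 153  [called from process_batch, line 4]
  process_batch(10, 98) -> 153  [called from process_batch, line 4]
  ... and 8 more completed calls
Log line origins:
  1 — main, line 21
A correct fix: line 15: replace `+` with `%`.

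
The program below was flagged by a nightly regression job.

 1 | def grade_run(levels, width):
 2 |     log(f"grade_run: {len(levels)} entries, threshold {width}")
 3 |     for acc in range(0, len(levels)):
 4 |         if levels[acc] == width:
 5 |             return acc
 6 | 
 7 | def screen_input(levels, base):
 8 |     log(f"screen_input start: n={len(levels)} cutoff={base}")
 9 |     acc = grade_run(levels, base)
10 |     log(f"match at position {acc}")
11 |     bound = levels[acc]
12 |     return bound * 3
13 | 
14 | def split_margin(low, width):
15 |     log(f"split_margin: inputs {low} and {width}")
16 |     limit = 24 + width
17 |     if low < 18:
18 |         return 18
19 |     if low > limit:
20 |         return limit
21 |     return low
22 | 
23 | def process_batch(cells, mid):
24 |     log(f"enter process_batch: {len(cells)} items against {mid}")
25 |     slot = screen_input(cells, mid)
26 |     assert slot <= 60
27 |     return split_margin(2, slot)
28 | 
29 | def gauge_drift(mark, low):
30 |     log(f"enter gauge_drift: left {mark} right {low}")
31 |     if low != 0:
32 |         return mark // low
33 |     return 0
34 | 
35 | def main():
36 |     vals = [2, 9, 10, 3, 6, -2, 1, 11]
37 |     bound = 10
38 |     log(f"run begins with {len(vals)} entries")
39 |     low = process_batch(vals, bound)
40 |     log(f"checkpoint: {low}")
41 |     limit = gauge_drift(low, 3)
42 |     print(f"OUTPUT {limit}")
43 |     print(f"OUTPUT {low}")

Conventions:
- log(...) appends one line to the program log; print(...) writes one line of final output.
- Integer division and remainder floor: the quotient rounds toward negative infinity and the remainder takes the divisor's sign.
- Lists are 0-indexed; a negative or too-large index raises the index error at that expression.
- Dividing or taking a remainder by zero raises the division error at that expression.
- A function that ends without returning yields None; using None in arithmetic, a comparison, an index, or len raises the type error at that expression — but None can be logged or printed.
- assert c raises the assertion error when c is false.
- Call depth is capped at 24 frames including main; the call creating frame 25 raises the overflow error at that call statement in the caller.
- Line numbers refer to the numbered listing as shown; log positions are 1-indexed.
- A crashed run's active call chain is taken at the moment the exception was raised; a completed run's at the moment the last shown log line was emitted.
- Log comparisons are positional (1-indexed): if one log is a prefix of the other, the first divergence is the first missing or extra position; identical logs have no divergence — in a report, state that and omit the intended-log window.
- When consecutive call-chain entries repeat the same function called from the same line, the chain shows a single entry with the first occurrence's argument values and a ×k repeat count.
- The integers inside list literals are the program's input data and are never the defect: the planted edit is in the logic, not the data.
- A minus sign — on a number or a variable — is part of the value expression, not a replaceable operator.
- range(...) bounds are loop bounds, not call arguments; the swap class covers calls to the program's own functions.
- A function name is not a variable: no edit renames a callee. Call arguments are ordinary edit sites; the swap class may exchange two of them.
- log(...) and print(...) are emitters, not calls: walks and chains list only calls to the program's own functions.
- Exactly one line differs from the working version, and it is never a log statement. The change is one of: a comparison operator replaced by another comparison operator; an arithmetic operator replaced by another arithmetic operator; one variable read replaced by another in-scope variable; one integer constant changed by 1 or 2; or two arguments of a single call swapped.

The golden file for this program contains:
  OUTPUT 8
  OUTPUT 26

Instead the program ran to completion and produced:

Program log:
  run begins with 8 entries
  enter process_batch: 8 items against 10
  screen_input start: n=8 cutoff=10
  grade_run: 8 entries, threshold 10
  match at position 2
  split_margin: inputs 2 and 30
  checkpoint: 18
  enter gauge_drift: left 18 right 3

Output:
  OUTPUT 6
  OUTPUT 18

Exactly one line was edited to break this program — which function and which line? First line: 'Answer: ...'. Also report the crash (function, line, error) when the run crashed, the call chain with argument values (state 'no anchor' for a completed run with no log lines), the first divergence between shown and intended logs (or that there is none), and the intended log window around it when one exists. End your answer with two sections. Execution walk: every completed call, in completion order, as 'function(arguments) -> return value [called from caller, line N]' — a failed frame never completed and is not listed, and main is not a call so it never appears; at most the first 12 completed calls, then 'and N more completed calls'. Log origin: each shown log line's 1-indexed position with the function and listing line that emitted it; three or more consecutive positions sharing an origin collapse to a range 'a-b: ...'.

Answer: the defect is in process_batch at line 27.
Key observation: The earliest visible damage is log position 6 — 'split_margin: inputs 2 and 30' rather than the intended 'split_margin: inputs 30 and 2'.
Call chain: main -> gauge_drift(18, 3) (called at line 41).
First divergence: position 6 — the shown line 'split_margin: inputs 2 and 30' should read 'split_margin: inputs 30 and 2'.
Intended log window:
  4: grade_run: 8 entries, threshold 10
  5: match at position 2
  6: split_margin: inputs 30 and 2
  7: checkpoint: 26
Execution walk:
  grade_run([2, 9, 10, 3, 6, -2, 1, 11], 10) -> 2  [called from screen_input, line 9]
  screen_input([2, 9, 10, 3, 6, -2, 1, 11], 10) -> 30  [called from process_batch, line 25]
  split_margin(2, 30) -> 18  [called from process_batch, line 27]
  process_batch([2, 9, 10, 3, 6, -2, 1, 11], 10) -> 18  [called from main, line 39]
  gauge_drift(18, 3) -> 6  [called from main, line 41]
Log origin:
  1 — main, line 38
  2 — process_batch, line 24
  3 — screen_input, line 8
  4 — grade_run, line 2
  5 — screen_input, line 10
  6 — split_margin, line 15
  7 — main, line 40
  8 — gauge_drift, line 30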